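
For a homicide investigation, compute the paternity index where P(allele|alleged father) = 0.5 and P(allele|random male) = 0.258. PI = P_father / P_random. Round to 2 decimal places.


Paternity Index calculation:
PI = P(allele|father) / P(allele|random)
PI = 0.5 / 0.258
PI = 1.94

1.94


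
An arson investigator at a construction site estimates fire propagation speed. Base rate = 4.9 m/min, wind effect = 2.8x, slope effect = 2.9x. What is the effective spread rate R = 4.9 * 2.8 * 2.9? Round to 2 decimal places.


Fire spread rate calculation:
R = R0 * wind_factor * slope_factor
= 4.9 * 2.8 * 2.9
= 13.72 * 2.9
= 39.79 m/min

39.79


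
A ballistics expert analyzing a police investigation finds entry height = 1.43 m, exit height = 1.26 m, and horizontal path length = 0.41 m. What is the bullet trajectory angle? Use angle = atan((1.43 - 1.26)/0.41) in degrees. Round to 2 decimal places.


Bullet trajectory angle:
Height difference = 1.43 - 1.26 = 0.17 m
angle = atan(0.17 / 0.41)
angle = atan(0.414634)
angle = 22.52 degrees

22.52


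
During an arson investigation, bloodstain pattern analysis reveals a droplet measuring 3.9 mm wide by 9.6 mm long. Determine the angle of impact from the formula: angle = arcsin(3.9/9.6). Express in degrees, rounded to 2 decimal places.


Blood spatter impact angle calculation:
width / length = 3.9 / 9.6 = 0.40625
angle = arcsin(0.40625)
angle = 23.97 degrees

23.97


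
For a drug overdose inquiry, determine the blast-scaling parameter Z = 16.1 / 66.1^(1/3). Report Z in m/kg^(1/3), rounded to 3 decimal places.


Scaled distance calculation:
W^(1/3) = 66.1^(1/3) = 4.04328
Z = R / W^(1/3) = 16.1 / 4.04328
Z = 3.982 m/kg^(1/3)

3.982


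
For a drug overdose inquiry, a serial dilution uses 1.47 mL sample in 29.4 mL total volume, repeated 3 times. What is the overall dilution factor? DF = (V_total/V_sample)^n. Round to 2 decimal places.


Dilution factor calculation:
Single dilution = V_total / V_sample = 29.4 / 1.47 ≈ 20
Number of dilutions = 3
Total DF = (29.4 / 1.47)^3 (full precision, rounded at the end) = 8000.00

8000.00


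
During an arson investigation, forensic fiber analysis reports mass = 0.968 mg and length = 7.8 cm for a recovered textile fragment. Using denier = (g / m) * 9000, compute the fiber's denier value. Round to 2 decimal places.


Denier calculation:
Mass in grams = 0.968 mg / 1000 = 0.000968 g
Length in meters = 7.8 cm / 100 = 0.078 m
Linear density = mass / length = 0.000968 / 0.078 = 0.01241026 g/m
Denier = (g/m) * 9000 = 0.01241026 * 9000 = 111.69

111.69


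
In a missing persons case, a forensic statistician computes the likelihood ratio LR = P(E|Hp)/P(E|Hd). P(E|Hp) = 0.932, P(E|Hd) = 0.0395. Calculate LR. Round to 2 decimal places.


Likelihood ratio calculation:
LR = P(E|Hp) / P(E|Hd)
LR = 0.932 / 0.0395
LR = 23.59

23.59


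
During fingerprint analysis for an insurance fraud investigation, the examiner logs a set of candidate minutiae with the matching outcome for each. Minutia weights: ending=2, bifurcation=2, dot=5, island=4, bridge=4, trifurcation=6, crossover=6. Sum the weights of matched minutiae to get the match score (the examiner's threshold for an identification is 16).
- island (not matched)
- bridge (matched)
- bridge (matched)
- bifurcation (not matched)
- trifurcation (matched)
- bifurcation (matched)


Weighted minutiae match score:
  island: not matched, +0
  bridge: matched, +4 (running total 4)
  bridge: matched, +4 (running total 8)
  bifurcation: not matched, +0
  trifurcation: matched, +6 (running total 14)
  bifurcation: matched, +2 (running total 16)
Total score = 16
Threshold = 16; verdict = identification

16


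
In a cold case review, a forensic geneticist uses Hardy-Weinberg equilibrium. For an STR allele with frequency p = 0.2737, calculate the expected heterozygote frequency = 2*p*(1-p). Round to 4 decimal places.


Hardy-Weinberg heterozygote frequency:
q = 1 - p = 1 - 0.2737 = 0.7263
2pq = 2 * 0.2737 * 0.7263 = 0.3976

0.3976


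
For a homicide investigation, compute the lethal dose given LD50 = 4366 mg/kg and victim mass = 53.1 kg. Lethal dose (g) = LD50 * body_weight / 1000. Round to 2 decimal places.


Lethal dose calculation:
Lethal dose = LD50 * body_weight / 1000
= 4366 * 53.1 / 1000
= 231834.6 / 1000
= 231.83 g

231.83


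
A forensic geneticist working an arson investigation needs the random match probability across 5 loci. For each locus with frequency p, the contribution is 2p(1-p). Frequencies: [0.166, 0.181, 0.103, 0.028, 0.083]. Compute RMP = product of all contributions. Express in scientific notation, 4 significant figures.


Computing RMP for 5 loci:
Locus 1: 2 * 0.166 * 0.834 = 0.276888
Locus 2: 2 * 0.181 * 0.819 = 0.296478
Locus 3: 2 * 0.103 * 0.897 = 0.184782
Locus 4: 2 * 0.028 * 0.972 = 0.054432
Locus 5: 2 * 0.083 * 0.917 = 0.152222
RMP = 1.257e-04

1.257e-04


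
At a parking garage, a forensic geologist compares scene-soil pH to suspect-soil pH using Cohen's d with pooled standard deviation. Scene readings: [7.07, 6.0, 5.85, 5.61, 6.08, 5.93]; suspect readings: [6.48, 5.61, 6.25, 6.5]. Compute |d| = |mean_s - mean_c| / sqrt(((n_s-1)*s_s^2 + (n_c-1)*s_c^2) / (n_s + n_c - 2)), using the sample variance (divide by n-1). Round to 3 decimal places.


Pooled-variance Cohen's d for soil pH comparison:
Scene mean = 36.54 / 6 = 6.09
Suspect mean = 24.84 / 4 = 6.21
Scene sample variance s_s^2 = 0.25644
Suspect sample variance s_c^2 = 0.172867
Pooled variance = ((n_s-1)*s_s^2 + (n_c-1)*s_c^2) / (n_s + n_c - 2) = 0.2251
Pooled SD = sqrt(0.2251) = 0.474447
Mean difference = -0.12
|d| = |-0.12| / 0.474447 = 0.253

0.253


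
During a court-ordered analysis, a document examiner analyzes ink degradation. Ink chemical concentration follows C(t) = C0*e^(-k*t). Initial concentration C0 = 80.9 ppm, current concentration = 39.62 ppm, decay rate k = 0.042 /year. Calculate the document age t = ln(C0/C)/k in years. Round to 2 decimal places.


Document age estimation:
C0/C = 80.9 / 39.62 = 2.041898
ln(C0/C) = 0.71388
t = 0.71388 / 0.042 = 17.00 years

17.00


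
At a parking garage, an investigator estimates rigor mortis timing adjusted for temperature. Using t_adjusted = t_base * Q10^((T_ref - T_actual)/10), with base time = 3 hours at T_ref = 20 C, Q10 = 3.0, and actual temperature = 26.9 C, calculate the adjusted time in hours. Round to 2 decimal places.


Rigor mortis time adjustment:
Exponent = (T_ref - T_actual) / 10 = (20 - 26.9) / 10 = -0.69
Q10 factor = 3.0^-0.69 = 0.46858
t_adjusted = 3 * 0.46858 = 1.41 hours

1.41


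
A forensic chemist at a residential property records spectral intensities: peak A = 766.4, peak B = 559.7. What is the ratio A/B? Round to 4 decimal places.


Spectral peak ratio:
Peak A = 766.4 counts
Peak B = 559.7 counts
Ratio = 766.4 / 559.7 = 1.3693

1.3693


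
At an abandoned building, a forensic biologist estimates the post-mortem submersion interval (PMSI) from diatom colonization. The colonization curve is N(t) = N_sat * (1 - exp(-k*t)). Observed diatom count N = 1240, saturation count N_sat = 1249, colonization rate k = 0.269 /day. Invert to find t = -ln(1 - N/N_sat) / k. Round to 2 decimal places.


PMSI from diatom colonization curve:
N / N_sat = 1240 / 1249 = 0.992794
1 - N/N_sat = 0.007206
ln(1 - N/N_sat) = -4.932841
t = -ln(1 - N/N_sat) / k = -(-4.932841) / 0.269 = 18.34 days

18.34


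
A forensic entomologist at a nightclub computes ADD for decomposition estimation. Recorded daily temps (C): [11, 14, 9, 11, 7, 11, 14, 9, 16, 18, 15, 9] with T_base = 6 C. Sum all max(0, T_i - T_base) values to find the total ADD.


Computing ADD day by day:
Day 1: max(0, 11 - 6) = 5
Day 2: max(0, 14 - 6) = 8
Day 3: max(0, 9 - 6) = 3
Day 4: max(0, 11 - 6) = 5
Day 5: max(0, 7 - 6) = 1
Day 6: max(0, 11 - 6) = 5
Day 7: max(0, 14 - 6) = 8
Day 8: max(0, 9 - 6) = 3
Day 9: max(0, 16 - 6) = 10
Day 10: max(0, 18 - 6) = 12
Day 11: max(0, 15 - 6) = 9
Day 12: max(0, 9 - 6) = 3
Total ADD = 72

72


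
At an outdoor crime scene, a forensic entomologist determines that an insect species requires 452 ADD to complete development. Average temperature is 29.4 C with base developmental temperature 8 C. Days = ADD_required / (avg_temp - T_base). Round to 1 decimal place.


Insect development time:
Effective temperature = avg_temp - T_base = 29.4 - 8 = 21.4 C
Days = ADD / effective_temp = 452 / 21.4 = 21.1 days

21.1


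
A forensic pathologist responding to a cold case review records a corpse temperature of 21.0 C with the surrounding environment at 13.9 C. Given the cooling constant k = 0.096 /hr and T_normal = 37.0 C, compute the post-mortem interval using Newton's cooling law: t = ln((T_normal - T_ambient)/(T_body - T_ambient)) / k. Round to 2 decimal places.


Using Newton's law of cooling:
t = ln((T_normal - T_ambient) / (T_body - T_ambient)) / k
T_normal - T_ambient = 23.1
T_body - T_ambient = 7.1
Ratio = 3.253521
ln(ratio) = 1.179738
t = 1.179738 / 0.096 = 12.29 hours

12.29


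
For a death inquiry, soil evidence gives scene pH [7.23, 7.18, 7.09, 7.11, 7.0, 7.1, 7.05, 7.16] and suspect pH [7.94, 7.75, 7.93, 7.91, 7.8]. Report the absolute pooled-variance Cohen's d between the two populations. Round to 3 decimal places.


Pooled-variance Cohen's d for soil pH comparison:
Scene mean = 56.92 / 8 = 7.115
Suspect mean = 39.33 / 5 = 7.866
Scene sample variance s_s^2 = 0.0054
Suspect sample variance s_c^2 = 0.00733
Pooled variance = ((n_s-1)*s_s^2 + (n_c-1)*s_c^2) / (n_s + n_c - 2) = 0.006102
Pooled SD = sqrt(0.006102) = 0.078115
Mean difference = -0.751
|d| = |-0.751| / 0.078115 = 9.614

9.614


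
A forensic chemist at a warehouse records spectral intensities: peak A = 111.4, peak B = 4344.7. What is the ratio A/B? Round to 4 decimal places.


Spectral peak ratio:
Peak A = 111.4 counts
Peak B = 4344.7 counts
Ratio = 111.4 / 4344.7 = 0.0256

0.0256


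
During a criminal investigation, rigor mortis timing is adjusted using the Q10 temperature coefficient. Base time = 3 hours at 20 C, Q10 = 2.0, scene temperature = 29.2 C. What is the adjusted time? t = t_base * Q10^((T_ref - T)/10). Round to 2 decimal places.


Rigor mortis time adjustment:
Exponent = (T_ref - T_actual) / 10 = (20 - 29.2) / 10 = -0.92
Q10 factor = 2.0^-0.92 = 0.52851
t_adjusted = 3 * 0.52851 = 1.59 hours

1.59


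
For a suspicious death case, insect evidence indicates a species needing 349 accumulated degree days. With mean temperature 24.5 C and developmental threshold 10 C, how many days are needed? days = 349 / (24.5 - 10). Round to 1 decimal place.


Insect development time:
Effective temperature = avg_temp - T_base = 24.5 - 10 = 14.5 C
Days = ADD / effective_temp = 349 / 14.5 = 24.1 days

24.1


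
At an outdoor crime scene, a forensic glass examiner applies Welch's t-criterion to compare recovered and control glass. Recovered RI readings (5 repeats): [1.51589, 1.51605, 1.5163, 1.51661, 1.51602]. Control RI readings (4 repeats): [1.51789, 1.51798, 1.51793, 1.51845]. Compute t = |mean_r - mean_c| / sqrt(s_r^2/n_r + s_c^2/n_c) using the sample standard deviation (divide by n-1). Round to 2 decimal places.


Welch's t-criterion for glass RI comparison:
Recovered mean = sum / n_r = 7.58087 / 5 = 1.516174
Control mean = sum / n_c = 6.07225 / 4 = 1.5180625
Recovered sample variance s_r^2 = 8.143e-08
Control sample variance s_c^2 = 6.80917e-08
Welch SE (unpooled) = sqrt(s_r^2/n_r + s_c^2/n_c) = sqrt(1.6286e-08 + 1.70229e-08) = sqrt(3.33089e-08) = 0.000182507
|mean_r - mean_c| = 0.0018885
t = 0.0018885 / 0.000182507 = 10.35

10.35


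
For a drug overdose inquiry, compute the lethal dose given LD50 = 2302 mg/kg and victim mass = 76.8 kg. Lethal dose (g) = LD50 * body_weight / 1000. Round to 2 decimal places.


Lethal dose calculation:
Lethal dose = LD50 * body_weight / 1000
= 2302 * 76.8 / 1000
= 176793.6 / 1000
= 176.79 g

176.79


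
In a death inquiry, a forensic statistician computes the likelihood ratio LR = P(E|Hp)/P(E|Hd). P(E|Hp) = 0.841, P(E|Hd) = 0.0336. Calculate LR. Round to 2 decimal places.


Likelihood ratio calculation:
LR = P(E|Hp) / P(E|Hd)
LR = 0.841 / 0.0336
LR = 25.03

25.03


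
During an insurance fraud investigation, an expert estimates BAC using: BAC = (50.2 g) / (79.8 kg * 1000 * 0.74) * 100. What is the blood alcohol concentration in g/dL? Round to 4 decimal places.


Applying the Widmark formula:
BAC = (dose_g / (body_wt * 1000 * r)) * 100
Denominator = 79.8 * 1000 * 0.74 = 59052
BAC = (50.2 / 59052) * 100
BAC = 0.0850 g/dL

0.0850


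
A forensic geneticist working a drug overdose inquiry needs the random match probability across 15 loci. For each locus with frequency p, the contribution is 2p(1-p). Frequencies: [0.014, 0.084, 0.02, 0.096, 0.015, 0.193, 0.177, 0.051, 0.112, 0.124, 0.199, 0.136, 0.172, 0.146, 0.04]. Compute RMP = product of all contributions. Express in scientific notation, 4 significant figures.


Computing RMP for 15 loci:
Locus 1: 2 * 0.014 * 0.986 = 0.027608
Locus 2: 2 * 0.084 * 0.916 = 0.153888
Locus 3: 2 * 0.02 * 0.98 = 0.0392
Locus 4: 2 * 0.096 * 0.904 = 0.173568
Locus 5: 2 * 0.015 * 0.985 = 0.02955
Locus 6: 2 * 0.193 * 0.807 = 0.311502
Locus 7: 2 * 0.177 * 0.823 = 0.291342
Locus 8: 2 * 0.051 * 0.949 = 0.096798
Locus 9: 2 * 0.112 * 0.888 = 0.198912
Locus 10: 2 * 0.124 * 0.876 = 0.217248
Locus 11: 2 * 0.199 * 0.801 = 0.318798
Locus 12: 2 * 0.136 * 0.864 = 0.235008
Locus 13: 2 * 0.172 * 0.828 = 0.284832
Locus 14: 2 * 0.146 * 0.854 = 0.249368
Locus 15: 2 * 0.04 * 0.96 = 0.0768
RMP = 1.325e-13

1.325e-13


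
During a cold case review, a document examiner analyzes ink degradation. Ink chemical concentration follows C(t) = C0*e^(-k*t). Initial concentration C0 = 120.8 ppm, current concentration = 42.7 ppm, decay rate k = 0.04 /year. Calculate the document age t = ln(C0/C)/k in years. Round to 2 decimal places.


Document age estimation:
C0/C = 120.8 / 42.7 = 2.82904
ln(C0/C) = 1.039937
t = 1.039937 / 0.04 = 26.00 years

26.00


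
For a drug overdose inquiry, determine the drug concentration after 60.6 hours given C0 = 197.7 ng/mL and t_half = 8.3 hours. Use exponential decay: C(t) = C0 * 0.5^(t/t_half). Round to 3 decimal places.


Drug concentration decay:
Number of half-lives = t / t_half = 60.6 / 8.3 = 7.301205
Decay factor = 0.5^7.301205 = 0.00634042
C(t) = 197.7 * 0.00634042 = 1.254 ng/mL

1.254


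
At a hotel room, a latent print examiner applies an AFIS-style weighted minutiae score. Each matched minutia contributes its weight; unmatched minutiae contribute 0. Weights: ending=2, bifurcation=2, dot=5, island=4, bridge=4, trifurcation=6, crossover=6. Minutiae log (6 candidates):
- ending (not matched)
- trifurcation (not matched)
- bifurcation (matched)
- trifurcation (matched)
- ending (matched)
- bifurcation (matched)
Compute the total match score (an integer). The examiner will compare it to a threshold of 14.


Weighted minutiae match score:
  ending: not matched, +0
  trifurcation: not matched, +0
  bifurcation: matched, +2 (running total 2)
  trifurcation: matched, +6 (running total 8)
  ending: matched, +2 (running total 10)
  bifurcation: matched, +2 (running total 12)
Total score = 12
Threshold = 14; verdict = inconclusive

12


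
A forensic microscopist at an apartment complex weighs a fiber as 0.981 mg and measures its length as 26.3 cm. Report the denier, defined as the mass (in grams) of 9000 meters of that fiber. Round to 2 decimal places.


Denier calculation:
Mass in grams = 0.981 mg / 1000 = 0.000981 g
Length in meters = 26.3 cm / 100 = 0.263 m
Linear density = mass / length = 0.000981 / 0.263 = 0.00373004 g/m
Denier = (g/m) * 9000 = 0.00373004 * 9000 = 33.57

33.57


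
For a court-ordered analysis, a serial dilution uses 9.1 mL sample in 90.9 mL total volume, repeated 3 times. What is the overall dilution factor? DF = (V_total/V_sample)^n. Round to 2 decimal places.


Dilution factor calculation:
Single dilution = V_total / V_sample = 90.9 / 9.1 ≈ 9.989011
Number of dilutions = 3
Total DF = (90.9 / 9.1)^3 (full precision, rounded at the end) = 996.71

996.71


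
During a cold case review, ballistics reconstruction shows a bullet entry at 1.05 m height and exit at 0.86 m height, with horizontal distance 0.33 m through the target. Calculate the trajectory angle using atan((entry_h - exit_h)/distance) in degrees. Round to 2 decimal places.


Bullet trajectory angle:
Height difference = 1.05 - 0.86 = 0.19 m
angle = atan(0.19 / 0.33)
angle = atan(0.575758)
angle = 29.93 degrees

29.93


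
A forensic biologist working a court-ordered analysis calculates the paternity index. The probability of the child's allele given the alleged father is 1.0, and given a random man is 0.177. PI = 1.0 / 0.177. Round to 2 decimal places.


Paternity Index calculation:
PI = P(allele|father) / P(allele|random)
PI = 1.0 / 0.177
PI = 5.65

5.65


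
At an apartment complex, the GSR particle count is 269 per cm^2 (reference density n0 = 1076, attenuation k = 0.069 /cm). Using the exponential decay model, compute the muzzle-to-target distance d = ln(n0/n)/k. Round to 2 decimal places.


GSR distance calculation:
n0/n = 1076 / 269 = 4
ln(n0/n) = 1.386294
d = 1.386294 / 0.069 = 20.09 cm

20.09


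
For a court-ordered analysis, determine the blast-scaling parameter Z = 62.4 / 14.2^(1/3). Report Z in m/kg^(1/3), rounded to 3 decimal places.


Scaled distance calculation:
W^(1/3) = 14.2^(1/3) = 2.421565
Z = R / W^(1/3) = 62.4 / 2.421565
Z = 25.768 m/kg^(1/3)

25.768


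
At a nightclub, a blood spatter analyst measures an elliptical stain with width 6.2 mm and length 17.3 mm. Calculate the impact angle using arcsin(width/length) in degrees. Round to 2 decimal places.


Blood spatter impact angle calculation:
width / length = 6.2 / 17.3 = 0.358382
angle = arcsin(0.358382)
angle = 21.00 degrees

21.00


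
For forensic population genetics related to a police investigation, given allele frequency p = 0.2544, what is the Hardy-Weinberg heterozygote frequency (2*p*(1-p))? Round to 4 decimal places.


Hardy-Weinberg heterozygote frequency:
q = 1 - p = 1 - 0.2544 = 0.7456
2pq = 2 * 0.2544 * 0.7456 = 0.3794

0.3794


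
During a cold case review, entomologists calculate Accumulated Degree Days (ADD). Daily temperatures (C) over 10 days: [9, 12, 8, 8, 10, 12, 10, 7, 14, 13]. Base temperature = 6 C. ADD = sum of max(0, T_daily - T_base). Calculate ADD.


Computing ADD day by day:
Day 1: max(0, 9 - 6) = 3
Day 2: max(0, 12 - 6) = 6
Day 3: max(0, 8 - 6) = 2
Day 4: max(0, 8 - 6) = 2
Day 5: max(0, 10 - 6) = 4
Day 6: max(0, 12 - 6) = 6
Day 7: max(0, 10 - 6) = 4
Day 8: max(0, 7 - 6) = 1
Day 9: max(0, 14 - 6) = 8
Day 10: max(0, 13 - 6) = 7
Total ADD = 43

43


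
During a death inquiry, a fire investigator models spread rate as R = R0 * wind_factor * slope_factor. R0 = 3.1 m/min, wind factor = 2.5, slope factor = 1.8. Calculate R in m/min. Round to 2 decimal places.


Fire spread rate calculation:
R = R0 * wind_factor * slope_factor
= 3.1 * 2.5 * 1.8
= 7.75 * 1.8
= 13.95 m/min

13.95


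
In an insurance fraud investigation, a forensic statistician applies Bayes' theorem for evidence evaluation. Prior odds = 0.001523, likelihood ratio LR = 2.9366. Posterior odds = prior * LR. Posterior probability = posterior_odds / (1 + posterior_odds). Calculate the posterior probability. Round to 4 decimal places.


Bayesian evidence evaluation:
Posterior odds = prior_odds * LR = 0.001523 * 2.9366 = 0.004472442
Posterior probability = posterior_odds / (1 + posterior_odds)
= 0.004472442 / (1 + 0.004472442)
= 0.004472442 / 1.004472442
= 0.0045

0.0045


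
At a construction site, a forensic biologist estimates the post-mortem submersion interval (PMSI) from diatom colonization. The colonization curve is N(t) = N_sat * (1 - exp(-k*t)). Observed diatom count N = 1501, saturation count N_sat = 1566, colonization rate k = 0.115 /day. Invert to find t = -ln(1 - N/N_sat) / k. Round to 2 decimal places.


PMSI from diatom colonization curve:
N / N_sat = 1501 / 1566 = 0.958493
1 - N/N_sat = 0.041507
ln(1 - N/N_sat) = -3.181893
t = -ln(1 - N/N_sat) / k = -(-3.181893) / 0.115 = 27.67 days

27.67


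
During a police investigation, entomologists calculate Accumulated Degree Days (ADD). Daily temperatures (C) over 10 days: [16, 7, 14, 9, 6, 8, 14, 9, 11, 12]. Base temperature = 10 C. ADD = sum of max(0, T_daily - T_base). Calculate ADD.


Computing ADD day by day:
Day 1: max(0, 16 - 10) = 6
Day 2: max(0, 7 - 10) = 0
Day 3: max(0, 14 - 10) = 4
Day 4: max(0, 9 - 10) = 0
Day 5: max(0, 6 - 10) = 0
Day 6: max(0, 8 - 10) = 0
Day 7: max(0, 14 - 10) = 4
Day 8: max(0, 9 - 10) = 0
Day 9: max(0, 11 - 10) = 1
Day 10: max(0, 12 - 10) = 2
Total ADD = 17

17


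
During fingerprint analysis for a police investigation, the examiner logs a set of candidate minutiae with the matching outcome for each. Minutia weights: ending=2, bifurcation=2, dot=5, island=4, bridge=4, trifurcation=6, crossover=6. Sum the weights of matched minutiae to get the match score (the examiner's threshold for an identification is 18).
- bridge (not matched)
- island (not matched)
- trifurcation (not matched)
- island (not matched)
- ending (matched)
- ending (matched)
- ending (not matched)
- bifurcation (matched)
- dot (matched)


Weighted minutiae match score:
  bridge: not matched, +0
  island: not matched, +0
  trifurcation: not matched, +0
  island: not matched, +0
  ending: matched, +2 (running total 2)
  ending: matched, +2 (running total 4)
  ending: not matched, +0
  bifurcation: matched, +2 (running total 6)
  dot: matched, +5 (running total 11)
Total score = 11
Threshold = 18; verdict = inconclusive

11


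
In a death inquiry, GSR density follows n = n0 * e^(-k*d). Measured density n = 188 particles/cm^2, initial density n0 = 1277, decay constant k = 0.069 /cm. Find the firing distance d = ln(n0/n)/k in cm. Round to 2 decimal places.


GSR distance calculation:
n0/n = 1277 / 188 = 6.792553
ln(n0/n) = 1.915827
d = 1.915827 / 0.069 = 27.77 cm

27.77


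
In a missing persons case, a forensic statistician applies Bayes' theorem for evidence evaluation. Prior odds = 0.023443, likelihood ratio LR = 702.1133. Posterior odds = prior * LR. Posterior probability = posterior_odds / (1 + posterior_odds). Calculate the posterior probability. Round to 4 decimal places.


Bayesian evidence evaluation:
Posterior odds = prior_odds * LR = 0.023443 * 702.1133 = 16.45964
Posterior probability = posterior_odds / (1 + posterior_odds)
= 16.45964 / (1 + 16.45964)
= 16.45964 / 17.45964
= 0.9427

0.9427


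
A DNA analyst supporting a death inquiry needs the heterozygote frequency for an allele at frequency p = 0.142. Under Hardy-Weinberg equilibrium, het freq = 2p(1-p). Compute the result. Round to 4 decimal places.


Hardy-Weinberg heterozygote frequency:
q = 1 - p = 1 - 0.142 = 0.858
2pq = 2 * 0.142 * 0.858 = 0.2437

0.2437


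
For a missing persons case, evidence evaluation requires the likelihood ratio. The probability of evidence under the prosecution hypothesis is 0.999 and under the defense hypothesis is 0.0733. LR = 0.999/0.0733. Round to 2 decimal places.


Likelihood ratio calculation:
LR = P(E|Hp) / P(E|Hd)
LR = 0.999 / 0.0733
LR = 13.63

13.63


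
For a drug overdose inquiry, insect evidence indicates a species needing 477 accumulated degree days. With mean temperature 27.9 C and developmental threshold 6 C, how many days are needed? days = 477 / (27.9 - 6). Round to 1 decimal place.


Insect development time:
Effective temperature = avg_temp - T_base = 27.9 - 6 = 21.9 C
Days = ADD / effective_temp = 477 / 21.9 = 21.8 days

21.8


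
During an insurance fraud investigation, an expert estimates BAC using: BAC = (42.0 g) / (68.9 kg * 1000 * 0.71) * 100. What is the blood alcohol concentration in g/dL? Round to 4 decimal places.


Applying the Widmark formula:
BAC = (dose_g / (body_wt * 1000 * r)) * 100
Denominator = 68.9 * 1000 * 0.71 = 48919
BAC = (42.0 / 48919) * 100
BAC = 0.0859 g/dL

0.0859


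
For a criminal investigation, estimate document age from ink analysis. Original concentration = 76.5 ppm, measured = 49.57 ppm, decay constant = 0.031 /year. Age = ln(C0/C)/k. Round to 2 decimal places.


Document age estimation:
C0/C = 76.5 / 49.57 = 1.543272
ln(C0/C) = 0.433905
t = 0.433905 / 0.031 = 14.00 years

14.00


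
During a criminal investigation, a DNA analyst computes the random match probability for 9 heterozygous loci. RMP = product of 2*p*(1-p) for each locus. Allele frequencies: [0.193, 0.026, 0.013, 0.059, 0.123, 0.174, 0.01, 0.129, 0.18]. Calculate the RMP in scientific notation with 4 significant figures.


Computing RMP for 9 loci:
Locus 1: 2 * 0.193 * 0.807 = 0.311502
Locus 2: 2 * 0.026 * 0.974 = 0.050648
Locus 3: 2 * 0.013 * 0.987 = 0.025662
Locus 4: 2 * 0.059 * 0.941 = 0.111038
Locus 5: 2 * 0.123 * 0.877 = 0.215742
Locus 6: 2 * 0.174 * 0.826 = 0.287448
Locus 7: 2 * 0.01 * 0.99 = 0.0198
Locus 8: 2 * 0.129 * 0.871 = 0.224718
Locus 9: 2 * 0.18 * 0.82 = 0.2952
RMP = 3.662e-09

3.662e-09


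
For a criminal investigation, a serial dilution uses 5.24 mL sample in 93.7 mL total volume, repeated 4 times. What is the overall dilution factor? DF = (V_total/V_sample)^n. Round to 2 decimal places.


Dilution factor calculation:
Single dilution = V_total / V_sample = 93.7 / 5.24 ≈ 17.881679
Number of dilutions = 4
Total DF = (93.7 / 5.24)^4 (full precision, rounded at the end) = 102242.91

102242.91


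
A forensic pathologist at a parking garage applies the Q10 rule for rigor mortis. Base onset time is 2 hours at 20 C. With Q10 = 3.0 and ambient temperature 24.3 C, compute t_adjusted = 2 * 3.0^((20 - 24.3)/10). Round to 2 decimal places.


Rigor mortis time adjustment:
Exponent = (T_ref - T_actual) / 10 = (20 - 24.3) / 10 = -0.43
Q10 factor = 3.0^-0.43 = 0.6235
t_adjusted = 2 * 0.6235 = 1.25 hours

1.25


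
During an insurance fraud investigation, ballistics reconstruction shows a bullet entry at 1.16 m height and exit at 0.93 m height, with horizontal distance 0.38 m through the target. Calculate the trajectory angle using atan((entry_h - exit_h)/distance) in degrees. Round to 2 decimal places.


Bullet trajectory angle:
Height difference = 1.16 - 0.93 = 0.23 m
angle = atan(0.23 / 0.38)
angle = atan(0.605263)
angle = 31.18 degrees

31.18


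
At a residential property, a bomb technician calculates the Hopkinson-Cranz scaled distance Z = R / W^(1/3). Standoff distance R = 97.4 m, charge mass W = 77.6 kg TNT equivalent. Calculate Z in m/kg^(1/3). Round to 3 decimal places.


Scaled distance calculation:
W^(1/3) = 77.6^(1/3) = 4.265342
Z = R / W^(1/3) = 97.4 / 4.265342
Z = 22.835 m/kg^(1/3)

22.835


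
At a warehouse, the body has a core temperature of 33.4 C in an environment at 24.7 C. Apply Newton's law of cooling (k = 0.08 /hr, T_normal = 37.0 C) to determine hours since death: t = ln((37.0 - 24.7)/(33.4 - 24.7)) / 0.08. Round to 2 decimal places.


Using Newton's law of cooling:
t = ln((T_normal - T_ambient) / (T_body - T_ambient)) / k
T_normal - T_ambient = 12.3
T_body - T_ambient = 8.7
Ratio = 1.413793
ln(ratio) = 0.346276
t = 0.346276 / 0.08 = 4.33 hours

4.33


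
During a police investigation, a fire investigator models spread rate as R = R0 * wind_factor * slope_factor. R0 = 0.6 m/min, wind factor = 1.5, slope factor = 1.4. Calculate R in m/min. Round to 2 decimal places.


Fire spread rate calculation:
R = R0 * wind_factor * slope_factor
= 0.6 * 1.5 * 1.4
= 0.9 * 1.4
= 1.26 m/min

1.26


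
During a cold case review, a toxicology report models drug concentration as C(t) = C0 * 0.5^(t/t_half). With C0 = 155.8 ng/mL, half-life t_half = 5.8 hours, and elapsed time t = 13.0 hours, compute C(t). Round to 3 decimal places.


Drug concentration decay:
Number of half-lives = t / t_half = 13.0 / 5.8 = 2.241379
Decay factor = 0.5^2.241379 = 0.21148408
C(t) = 155.8 * 0.21148408 = 32.949 ng/mL

32.949


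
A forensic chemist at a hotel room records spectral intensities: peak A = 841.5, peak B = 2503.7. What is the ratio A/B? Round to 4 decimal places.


Spectral peak ratio:
Peak A = 841.5 counts
Peak B = 2503.7 counts
Ratio = 841.5 / 2503.7 = 0.3361

0.3361


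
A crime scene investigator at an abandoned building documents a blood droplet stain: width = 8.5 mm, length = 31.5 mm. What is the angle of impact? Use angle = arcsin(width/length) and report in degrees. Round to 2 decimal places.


Blood spatter impact angle calculation:
width / length = 8.5 / 31.5 = 0.269841
angle = arcsin(0.269841)
angle = 15.65 degrees

15.65


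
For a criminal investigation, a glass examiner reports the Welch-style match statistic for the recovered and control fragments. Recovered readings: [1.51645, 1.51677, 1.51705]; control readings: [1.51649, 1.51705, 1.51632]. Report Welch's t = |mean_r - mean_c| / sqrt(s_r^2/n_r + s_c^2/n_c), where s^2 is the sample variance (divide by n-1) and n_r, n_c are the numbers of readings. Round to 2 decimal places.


Welch's t-criterion for glass RI comparison:
Recovered mean = sum / n_r = 4.55027 / 3 = 1.5167567
Control mean = sum / n_c = 4.54986 / 3 = 1.51662
Recovered sample variance s_r^2 = 9.01333e-08
Control sample variance s_c^2 = 1.459e-07
Welch SE (unpooled) = sqrt(s_r^2/n_r + s_c^2/n_c) = sqrt(3.00444e-08 + 4.86333e-08) = sqrt(7.86777e-08) = 0.000280495
|mean_r - mean_c| = 0.000136667
t = 0.000136667 / 0.000280495 = 0.49

0.49


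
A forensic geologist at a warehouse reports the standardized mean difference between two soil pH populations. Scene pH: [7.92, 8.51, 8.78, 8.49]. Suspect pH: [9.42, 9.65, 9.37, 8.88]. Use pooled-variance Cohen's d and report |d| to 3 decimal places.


Pooled-variance Cohen's d for soil pH comparison:
Scene mean = 33.7 / 4 = 8.425
Suspect mean = 37.32 / 4 = 9.33
Scene sample variance s_s^2 = 0.130833
Suspect sample variance s_c^2 = 0.104867
Pooled variance = ((n_s-1)*s_s^2 + (n_c-1)*s_c^2) / (n_s + n_c - 2) = 0.11785
Pooled SD = sqrt(0.11785) = 0.343293
Mean difference = -0.905
|d| = |-0.905| / 0.343293 = 2.636

2.636


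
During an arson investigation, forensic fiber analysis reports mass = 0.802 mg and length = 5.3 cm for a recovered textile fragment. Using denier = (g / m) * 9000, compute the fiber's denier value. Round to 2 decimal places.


Denier calculation:
Mass in grams = 0.802 mg / 1000 = 0.000802 g
Length in meters = 5.3 cm / 100 = 0.053 m
Linear density = mass / length = 0.000802 / 0.053 = 0.01513208 g/m
Denier = (g/m) * 9000 = 0.01513208 * 9000 = 136.19

136.19


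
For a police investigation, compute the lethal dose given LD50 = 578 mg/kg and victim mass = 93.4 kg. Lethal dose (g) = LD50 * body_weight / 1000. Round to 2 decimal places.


Lethal dose calculation:
Lethal dose = LD50 * body_weight / 1000
= 578 * 93.4 / 1000
= 53985.2 / 1000
= 53.99 g

53.99


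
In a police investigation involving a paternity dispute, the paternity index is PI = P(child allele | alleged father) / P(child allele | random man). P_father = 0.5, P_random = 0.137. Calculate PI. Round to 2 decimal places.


Paternity Index calculation:
PI = P(allele|father) / P(allele|random)
PI = 0.5 / 0.137
PI = 3.65

3.65


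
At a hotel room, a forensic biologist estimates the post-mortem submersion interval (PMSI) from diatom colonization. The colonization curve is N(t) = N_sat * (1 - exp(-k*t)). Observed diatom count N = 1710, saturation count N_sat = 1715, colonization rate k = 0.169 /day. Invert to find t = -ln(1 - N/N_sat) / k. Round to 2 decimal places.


PMSI from diatom colonization curve:
N / N_sat = 1710 / 1715 = 0.997085
1 - N/N_sat = 0.002915
ln(1 - N/N_sat) = -5.837885
t = -ln(1 - N/N_sat) / k = -(-5.837885) / 0.169 = 34.54 days

34.54


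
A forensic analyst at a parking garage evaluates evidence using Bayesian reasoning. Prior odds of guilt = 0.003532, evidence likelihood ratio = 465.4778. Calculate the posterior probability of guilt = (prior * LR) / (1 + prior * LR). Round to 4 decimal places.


Bayesian evidence evaluation:
Posterior odds = prior_odds * LR = 0.003532 * 465.4778 = 1.644068
Posterior probability = posterior_odds / (1 + posterior_odds)
= 1.644068 / (1 + 1.644068)
= 1.644068 / 2.644068
= 0.6218

0.6218


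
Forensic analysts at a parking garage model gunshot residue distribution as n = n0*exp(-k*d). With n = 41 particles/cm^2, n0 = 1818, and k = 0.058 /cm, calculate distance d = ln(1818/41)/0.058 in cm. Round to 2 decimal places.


GSR distance calculation:
n0/n = 1818 / 41 = 44.341463
ln(n0/n) = 3.79192
d = 3.79192 / 0.058 = 65.38 cm

65.38


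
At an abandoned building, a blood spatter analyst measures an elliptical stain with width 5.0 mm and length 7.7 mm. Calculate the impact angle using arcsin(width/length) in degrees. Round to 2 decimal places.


Blood spatter impact angle calculation:
width / length = 5.0 / 7.7 = 0.649351
angle = arcsin(0.649351)
angle = 40.49 degrees

40.49


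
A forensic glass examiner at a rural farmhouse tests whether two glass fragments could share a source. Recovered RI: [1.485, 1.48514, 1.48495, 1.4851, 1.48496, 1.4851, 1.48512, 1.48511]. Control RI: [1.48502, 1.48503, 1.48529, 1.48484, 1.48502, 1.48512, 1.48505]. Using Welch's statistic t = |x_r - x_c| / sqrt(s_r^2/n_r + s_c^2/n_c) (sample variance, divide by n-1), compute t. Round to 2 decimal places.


Welch's t-criterion for glass RI comparison:
Recovered mean = sum / n_r = 11.88048 / 8 = 1.48506
Control mean = sum / n_c = 10.39537 / 7 = 1.4850529
Recovered sample variance s_r^2 = 5.91429e-09
Control sample variance s_c^2 = 1.81238e-08
Welch SE (unpooled) = sqrt(s_r^2/n_r + s_c^2/n_c) = sqrt(7.39286e-10 + 2.58912e-09) = sqrt(3.32841e-09) = 5.76924e-05
|mean_r - mean_c| = 7.14286e-06
t = 7.14286e-06 / 5.76924e-05 = 0.12

0.12


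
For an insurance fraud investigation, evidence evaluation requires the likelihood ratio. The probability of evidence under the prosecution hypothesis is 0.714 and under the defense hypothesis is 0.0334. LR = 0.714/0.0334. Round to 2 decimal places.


Likelihood ratio calculation:
LR = P(E|Hp) / P(E|Hd)
LR = 0.714 / 0.0334
LR = 21.38

21.38


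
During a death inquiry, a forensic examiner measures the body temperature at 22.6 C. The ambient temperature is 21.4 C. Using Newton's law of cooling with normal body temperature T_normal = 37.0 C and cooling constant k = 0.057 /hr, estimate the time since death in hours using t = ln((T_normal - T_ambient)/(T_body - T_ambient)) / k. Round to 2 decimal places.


Using Newton's law of cooling:
t = ln((T_normal - T_ambient) / (T_body - T_ambient)) / k
T_normal - T_ambient = 15.6
T_body - T_ambient = 1.2
Ratio = 13
ln(ratio) = 2.564949
t = 2.564949 / 0.057 = 45.00 hours

45.00


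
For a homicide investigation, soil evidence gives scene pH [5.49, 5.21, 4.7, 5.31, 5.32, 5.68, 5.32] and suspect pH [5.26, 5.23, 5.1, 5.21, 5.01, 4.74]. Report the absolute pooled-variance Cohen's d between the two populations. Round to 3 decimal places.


Pooled-variance Cohen's d for soil pH comparison:
Scene mean = 37.03 / 7 = 5.29
Suspect mean = 30.55 / 6 = 5.091667
Scene sample variance s_s^2 = 0.091467
Suspect sample variance s_c^2 = 0.038377
Pooled variance = ((n_s-1)*s_s^2 + (n_c-1)*s_c^2) / (n_s + n_c - 2) = 0.067335
Pooled SD = sqrt(0.067335) = 0.25949
Mean difference = 0.198333
|d| = |0.198333| / 0.25949 = 0.764

0.764


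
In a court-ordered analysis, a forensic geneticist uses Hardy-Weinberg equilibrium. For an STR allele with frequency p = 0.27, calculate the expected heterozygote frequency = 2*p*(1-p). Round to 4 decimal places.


Hardy-Weinberg heterozygote frequency:
q = 1 - p = 1 - 0.27 = 0.73
2pq = 2 * 0.27 * 0.73 = 0.3942

0.3942


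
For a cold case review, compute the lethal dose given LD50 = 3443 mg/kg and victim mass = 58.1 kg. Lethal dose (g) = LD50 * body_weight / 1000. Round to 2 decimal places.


Lethal dose calculation:
Lethal dose = LD50 * body_weight / 1000
= 3443 * 58.1 / 1000
= 200038.3 / 1000
= 200.04 g

200.04


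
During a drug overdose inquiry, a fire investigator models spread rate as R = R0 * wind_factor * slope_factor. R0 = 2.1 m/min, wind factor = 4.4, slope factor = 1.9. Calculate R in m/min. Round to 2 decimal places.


Fire spread rate calculation:
R = R0 * wind_factor * slope_factor
= 2.1 * 4.4 * 1.9
= 9.24 * 1.9
= 17.56 m/min

17.56


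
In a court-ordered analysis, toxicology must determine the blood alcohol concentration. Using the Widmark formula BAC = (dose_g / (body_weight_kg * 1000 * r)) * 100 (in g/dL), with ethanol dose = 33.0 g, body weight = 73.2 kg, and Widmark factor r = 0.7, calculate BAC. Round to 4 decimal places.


Applying the Widmark formula:
BAC = (dose_g / (body_wt * 1000 * r)) * 100
Denominator = 73.2 * 1000 * 0.7 = 51240
BAC = (33.0 / 51240) * 100
BAC = 0.0644 g/dL

0.0644


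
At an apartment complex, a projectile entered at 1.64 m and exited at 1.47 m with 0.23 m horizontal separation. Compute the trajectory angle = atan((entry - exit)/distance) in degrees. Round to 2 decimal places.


Bullet trajectory angle:
Height difference = 1.64 - 1.47 = 0.17 m
angle = atan(0.17 / 0.23)
angle = atan(0.73913)
angle = 36.47 degrees

36.47


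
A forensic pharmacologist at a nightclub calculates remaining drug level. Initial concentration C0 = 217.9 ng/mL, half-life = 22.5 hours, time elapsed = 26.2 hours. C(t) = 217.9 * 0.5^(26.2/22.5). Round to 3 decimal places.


Drug concentration decay:
Number of half-lives = t / t_half = 26.2 / 22.5 = 1.164444
Decay factor = 0.5^1.164444 = 0.44613616
C(t) = 217.9 * 0.44613616 = 97.213 ng/mL

97.213


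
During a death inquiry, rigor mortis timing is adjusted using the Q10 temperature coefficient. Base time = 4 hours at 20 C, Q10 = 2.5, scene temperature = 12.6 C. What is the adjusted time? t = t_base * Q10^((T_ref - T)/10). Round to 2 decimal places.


Rigor mortis time adjustment:
Exponent = (T_ref - T_actual) / 10 = (20 - 12.6) / 10 = 0.74
Q10 factor = 2.5^0.74 = 1.97004
t_adjusted = 4 * 1.97004 = 7.88 hours

7.88


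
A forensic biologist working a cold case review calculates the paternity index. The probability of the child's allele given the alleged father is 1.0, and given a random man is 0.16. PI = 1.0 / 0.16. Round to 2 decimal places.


Paternity Index calculation:
PI = P(allele|father) / P(allele|random)
PI = 1.0 / 0.16
PI = 6.25

6.25


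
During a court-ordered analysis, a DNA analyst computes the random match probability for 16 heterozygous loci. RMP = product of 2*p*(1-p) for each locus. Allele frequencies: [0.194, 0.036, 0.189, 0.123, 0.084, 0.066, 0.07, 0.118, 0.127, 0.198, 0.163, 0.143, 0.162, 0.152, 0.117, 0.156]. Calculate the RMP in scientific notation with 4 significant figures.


Computing RMP for 16 loci:
Locus 1: 2 * 0.194 * 0.806 = 0.312728
Locus 2: 2 * 0.036 * 0.964 = 0.069408
Locus 3: 2 * 0.189 * 0.811 = 0.306558
Locus 4: 2 * 0.123 * 0.877 = 0.215742
Locus 5: 2 * 0.084 * 0.916 = 0.153888
Locus 6: 2 * 0.066 * 0.934 = 0.123288
Locus 7: 2 * 0.07 * 0.93 = 0.1302
Locus 8: 2 * 0.118 * 0.882 = 0.208152
Locus 9: 2 * 0.127 * 0.873 = 0.221742
Locus 10: 2 * 0.198 * 0.802 = 0.317592
Locus 11: 2 * 0.163 * 0.837 = 0.272862
Locus 12: 2 * 0.143 * 0.857 = 0.245102
Locus 13: 2 * 0.162 * 0.838 = 0.271512
Locus 14: 2 * 0.152 * 0.848 = 0.257792
Locus 15: 2 * 0.117 * 0.883 = 0.206622
Locus 16: 2 * 0.156 * 0.844 = 0.263328
RMP = 1.324e-11

1.324e-11


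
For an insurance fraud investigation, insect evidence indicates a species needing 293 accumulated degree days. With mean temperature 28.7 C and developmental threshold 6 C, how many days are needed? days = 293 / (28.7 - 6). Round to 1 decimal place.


Insect development time:
Effective temperature = avg_temp - T_base = 28.7 - 6 = 22.7 C
Days = ADD / effective_temp = 293 / 22.7 = 12.9 days

12.9


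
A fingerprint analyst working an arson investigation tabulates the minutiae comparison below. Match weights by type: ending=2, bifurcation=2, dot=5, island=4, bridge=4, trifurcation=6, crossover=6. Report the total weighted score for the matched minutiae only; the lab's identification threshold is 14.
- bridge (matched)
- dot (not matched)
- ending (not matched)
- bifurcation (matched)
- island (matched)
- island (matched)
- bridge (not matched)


Weighted minutiae match score:
  bridge: matched, +4 (running total 4)
  dot: not matched, +0
  ending: not matched, +0
  bifurcation: matched, +2 (running total 6)
  island: matched, +4 (running total 10)
  island: matched, +4 (running total 14)
  bridge: not matched, +0
Total score = 14
Threshold = 14; verdict = identification

14
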